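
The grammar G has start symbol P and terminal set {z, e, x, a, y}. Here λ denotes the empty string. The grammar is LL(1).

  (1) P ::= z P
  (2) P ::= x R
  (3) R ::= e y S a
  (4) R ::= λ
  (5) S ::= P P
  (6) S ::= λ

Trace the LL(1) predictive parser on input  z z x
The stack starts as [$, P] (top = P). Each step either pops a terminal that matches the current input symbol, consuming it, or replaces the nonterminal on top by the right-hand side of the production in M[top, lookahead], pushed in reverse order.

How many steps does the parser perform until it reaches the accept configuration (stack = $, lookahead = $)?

7

step 1: stack=$ P  input=z z x $  — expand P ::= z P
step 2: stack=$ P z  input=z z x $  — match z
step 3: stack=$ P  input=z x $  — expand P ::= z P
step 4: stack=$ P z  input=z x $  — match z
step 5: stack=$ P  input=x $  — expand P ::= x R
step 6: stack=$ R x  input=x $  — match x
step 7: stack=$ R  input=$  — expand R ::= λ
Accept reached after 7 steps.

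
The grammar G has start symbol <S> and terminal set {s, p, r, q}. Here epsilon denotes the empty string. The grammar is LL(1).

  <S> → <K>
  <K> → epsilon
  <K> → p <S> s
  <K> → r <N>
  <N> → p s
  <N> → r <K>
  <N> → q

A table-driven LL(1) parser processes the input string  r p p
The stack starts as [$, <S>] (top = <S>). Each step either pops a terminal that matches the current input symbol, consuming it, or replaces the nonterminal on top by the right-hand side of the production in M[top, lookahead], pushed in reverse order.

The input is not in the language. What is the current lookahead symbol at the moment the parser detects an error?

     Stack    Input    Action
  1  $ <S>    r p p $  expand <S> → <K>
  2  $ <K>    r p p $  expand <K> → r <N>
  3  $ <N> r  r p p $  match r
  4  $ <N>    p p $    expand <N> → p s
  5  $ s p    p p $    match p
  6  $ s      p $      error: top is terminal s but lookahead is p

p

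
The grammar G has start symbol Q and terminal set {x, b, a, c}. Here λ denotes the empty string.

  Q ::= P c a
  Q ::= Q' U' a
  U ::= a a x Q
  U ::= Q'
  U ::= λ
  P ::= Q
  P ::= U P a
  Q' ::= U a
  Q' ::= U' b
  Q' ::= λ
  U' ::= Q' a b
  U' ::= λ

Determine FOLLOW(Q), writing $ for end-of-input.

{$, a, b, c}

FIRST(Q) = {a, b}  (via P c a, Q' U' a)
FIRST(U) = {λ, a, b}  (via Q')
FIRST(P) = {a, b}  (via Q, U P a)
FIRST(Q') = {λ, a, b}  (via U a, U' b)
FIRST(U') = {λ, a, b}  (via Q' a b)
FOLLOW(Q) includes $ since Q is the start symbol.
FOLLOW(U): in P::=U P a, U is followed by P a with FIRST {a, b}; in Q'::=U a, U is followed by a with FIRST {a}. Thus FOLLOW(U) = {a, b}.
FOLLOW(P): in Q::=P c a, P is followed by c a with FIRST {c}; in P::=U P a, P is followed by a with FIRST {a}. Thus FOLLOW(P) = {a, c}.
FOLLOW(Q): in U::=a a x Q, the suffix after Q is empty, so FOLLOW(Q) ⊇ FOLLOW(U) = {a, b}; in P::=Q, the suffix after Q is empty, so FOLLOW(Q) ⊇ FOLLOW(P) = {a, c}. Thus FOLLOW(Q) = {$, a, b, c}.
FOLLOW(Q'): in Q::=Q' U' a, Q' is followed by U' a with FIRST {a, b}; in U::=Q', the suffix after Q' is empty, so FOLLOW(Q') ⊇ FOLLOW(U) = {a, b}; in U'::=Q' a b, Q' is followed by a b with FIRST {a}. Thus FOLLOW(Q') = {a, b}.
FOLLOW(U'): in Q::=Q' U' a, U' is followed by a with FIRST {a}; in Q'::=U' b, U' is followed by b with FIRST {b}. Thus FOLLOW(U') = {a, b}.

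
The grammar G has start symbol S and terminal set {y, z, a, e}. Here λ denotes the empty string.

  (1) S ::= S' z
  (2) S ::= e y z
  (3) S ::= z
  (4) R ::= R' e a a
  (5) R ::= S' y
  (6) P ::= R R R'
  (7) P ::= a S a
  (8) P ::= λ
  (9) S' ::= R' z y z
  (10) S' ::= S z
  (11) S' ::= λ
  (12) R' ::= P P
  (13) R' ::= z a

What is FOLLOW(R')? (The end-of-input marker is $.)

{a, e, y, z}

FIRST(S): from S::=S' z we get {a, e, y, z}; from S::=e y z we get {e}; from S::=z we get {z}. So FIRST(S) = {a, e, y, z}.
FIRST(R): from R::=R' e a a we get {a, e, y, z}; from R::=S' y we get {a, e, y, z}. So FIRST(R) = {a, e, y, z}.
FIRST(P): from P::=R R R' we get {a, e, y, z}; from P::=a S a we get {a}; from P::=λ we get {λ}. So FIRST(P) = {λ, a, e, y, z}.
FIRST(R'): from R'::=P P we get {λ, a, e, y, z}; from R'::=z a we get {z}. So FIRST(R') = {λ, a, e, y, z}.
FIRST(S'): from S'::=R' z y z we get {a, e, y, z}; from S'::=S z we get {a, e, y, z}; from S'::=λ we get {λ}. So FIRST(S') = {λ, a, e, y, z}.
FOLLOW(S) includes $ since S is the start symbol.
FOLLOW(S): in P::=a S a, S is followed by a with FIRST {a}; in S'::=S z, S is followed by z with FIRST {z}. Thus FOLLOW(S) = {$, a, z}.
FOLLOW(S'): in S::=S' z, S' is followed by z with FIRST {z}; in R::=S' y, S' is followed by y with FIRST {y}. Thus FOLLOW(S') = {y, z}.
FOLLOW(R): in P::=R R R' (occurrence 1), R is followed by R R' with FIRST {a, e, y, z}; in P::=R R R' (occurrence 2), R is followed by R' with FIRST {λ, a, e, y, z}; in P::=R R R' (occurrence 2), the suffix after R is nullable, so FOLLOW(R) ⊇ FOLLOW(P) = {a, e, y, z}. Thus FOLLOW(R) = {a, e, y, z}.
FOLLOW(P): in R'::=P P (occurrence 1), P is followed by P with FIRST {λ, a, e, y, z}; in R'::=P P (occurrence 1), the suffix after P is nullable, so FOLLOW(P) ⊇ FOLLOW(R') = {a, e, y, z}; in R'::=P P (occurrence 2), the suffix after P is empty, so FOLLOW(P) ⊇ FOLLOW(R') = {a, e, y, z}. Thus FOLLOW(P) = {a, e, y, z}.
FOLLOW(R'): in R::=R' e a a, R' is followed by e a a with FIRST {e}; in P::=R R R', the suffix after R' is empty, so FOLLOW(R') ⊇ FOLLOW(P) = {a, e, y, z}; in S'::=R' z y z, R' is followed by z y z with FIRST {z}. Thus FOLLOW(R') = {a, e, y, z}.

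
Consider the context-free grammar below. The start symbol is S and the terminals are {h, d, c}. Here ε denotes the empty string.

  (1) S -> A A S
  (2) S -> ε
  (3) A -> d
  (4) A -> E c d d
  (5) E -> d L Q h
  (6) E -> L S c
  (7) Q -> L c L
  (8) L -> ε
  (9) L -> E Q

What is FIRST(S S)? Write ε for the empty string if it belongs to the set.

FIRST(S): from S->A A S we get {c, d}; from S->ε we get {ε}. So FIRST(S) = {ε, c, d}.
FIRST(A): from A->d we get {d}; from A->E c d d we get {c, d}. So FIRST(A) = {c, d}.
FIRST(E): from E->d L Q h we get {d}; from E->L S c we get {c, d}. So FIRST(E) = {c, d}.
FIRST(L): from L->ε we get {ε}; from L->E Q we get {c, d}. So FIRST(L) = {ε, c, d}.
FIRST(Q): from Q->L c L we get {c, d}. So FIRST(Q) = {c, d}.
FIRST(S S): take FIRST of each symbol in turn, carrying on past any symbol whose FIRST contains ε; result {ε, c, d}.

{ε, c, d}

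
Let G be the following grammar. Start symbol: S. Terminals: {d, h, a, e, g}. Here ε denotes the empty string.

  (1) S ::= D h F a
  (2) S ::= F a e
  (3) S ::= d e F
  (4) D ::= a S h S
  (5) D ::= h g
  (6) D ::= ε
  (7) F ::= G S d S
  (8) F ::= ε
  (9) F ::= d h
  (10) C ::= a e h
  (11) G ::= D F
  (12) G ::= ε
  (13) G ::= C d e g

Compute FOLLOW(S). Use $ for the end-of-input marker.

{$, a, d, h}

FIRST(D) = {ε, a, h}
FIRST(C) = {a}
FIRST(S) = {a, d, h}  (via D h F a, F a e)
FIRST(F) = {ε, a, d, h}  (via G S d S)
FIRST(G) = {ε, a, d, h}  (via D F, C d e g)
FOLLOW(S) includes $ since S is the start symbol.
FOLLOW(C): in G::=C d e g, C is followed by d e g with FIRST {d}. Thus FOLLOW(C) = {d}.
FOLLOW(G): in F::=G S d S, G is followed by S d S with FIRST {a, d, h}. Thus FOLLOW(G) = {a, d, h}.
FOLLOW(D): in S::=D h F a, D is followed by h F a with FIRST {h}; in G::=D F, D is followed by F with FIRST {ε, a, d, h}; in G::=D F, the suffix after D is nullable, so FOLLOW(D) ⊇ FOLLOW(G) = {a, d, h}. Thus FOLLOW(D) = {a, d, h}.
FOLLOW(S): in D::=a S h S (occurrence 1), S is followed by h S with FIRST {h}; in D::=a S h S (occurrence 2), the suffix after S is empty, so FOLLOW(S) ⊇ FOLLOW(D) = {a, d, h}; in F::=G S d S (occurrence 1), S is followed by d S with FIRST {d}; in F::=G S d S (occurrence 2), the suffix after S is empty, so FOLLOW(S) ⊇ FOLLOW(F) = {$, a, d, h}. Thus FOLLOW(S) = {$, a, d, h}.
FOLLOW(F): in S::=D h F a, F is followed by a with FIRST {a}; in S::=F a e, F is followed by a e with FIRST {a}; in S::=d e F, the suffix after F is empty, so FOLLOW(F) ⊇ FOLLOW(S) = {$, a, d, h}; in G::=D F, the suffix after F is empty, so FOLLOW(F) ⊇ FOLLOW(G) = {a, d, h}. Thus FOLLOW(F) = {$, a, d, h}.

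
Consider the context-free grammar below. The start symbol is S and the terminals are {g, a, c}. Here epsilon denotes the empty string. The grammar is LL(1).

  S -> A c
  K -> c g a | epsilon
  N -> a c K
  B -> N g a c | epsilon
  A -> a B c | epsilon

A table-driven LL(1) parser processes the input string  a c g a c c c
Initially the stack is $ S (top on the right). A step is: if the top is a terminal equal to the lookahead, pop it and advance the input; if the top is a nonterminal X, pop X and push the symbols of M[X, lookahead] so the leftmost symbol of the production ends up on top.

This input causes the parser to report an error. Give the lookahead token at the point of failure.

g

     Stack      Input            Action
  1  $ S        a c g a c c c $  expand S -> A c
  2  $ c A      a c g a c c c $  expand A -> a B c
  3  $ c c B a  a c g a c c c $  match a
  4  $ c c B    c g a c c c $    expand B -> epsilon
  5  $ c c      c g a c c c $    match c
  6  $ c        g a c c c $      error: top is terminal c but lookahead is g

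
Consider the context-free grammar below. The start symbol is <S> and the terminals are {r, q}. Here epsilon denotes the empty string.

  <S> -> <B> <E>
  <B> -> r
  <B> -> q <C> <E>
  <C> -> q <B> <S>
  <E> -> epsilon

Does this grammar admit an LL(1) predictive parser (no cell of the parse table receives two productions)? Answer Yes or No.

Yes

FIRST(<S>) = {q, r}
FIRST(<B>) = {q, r}
FIRST(<C>) = {q}
FIRST(<E>) = {epsilon}
FOLLOW(<S>) = {$, q, r}
FOLLOW(<B>) = {$, q, r}
FOLLOW(<C>) = {$, q, r}
FOLLOW(<E>) = {$, q, r}
Each cell of M receives at most one production.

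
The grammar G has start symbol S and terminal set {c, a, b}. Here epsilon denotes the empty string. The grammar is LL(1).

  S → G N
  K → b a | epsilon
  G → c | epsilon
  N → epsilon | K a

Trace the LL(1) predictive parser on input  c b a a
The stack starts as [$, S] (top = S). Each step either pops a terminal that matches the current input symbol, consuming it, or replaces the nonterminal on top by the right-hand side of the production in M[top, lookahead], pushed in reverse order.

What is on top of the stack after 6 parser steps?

a

step 1: stack=$ S  input=c b a a $  — expand S → G N
step 2: stack=$ N G  input=c b a a $  — expand G → c
step 3: stack=$ N c  input=c b a a $  — match c
step 4: stack=$ N  input=b a a $  — expand N → K a
step 5: stack=$ a K  input=b a a $  — expand K → b a
step 6: stack=$ a a b  input=b a a $  — match b
Stack after step 6: $ a a (top = a).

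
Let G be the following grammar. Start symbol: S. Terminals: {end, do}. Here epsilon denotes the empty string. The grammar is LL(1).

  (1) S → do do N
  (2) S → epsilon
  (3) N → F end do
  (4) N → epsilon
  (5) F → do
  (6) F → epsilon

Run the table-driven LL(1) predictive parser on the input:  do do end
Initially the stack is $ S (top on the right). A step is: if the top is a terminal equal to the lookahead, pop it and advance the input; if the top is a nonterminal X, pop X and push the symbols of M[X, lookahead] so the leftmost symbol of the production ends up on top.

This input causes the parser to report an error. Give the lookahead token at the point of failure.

$

     Stack       Input        Action
  1  $ S         do do end $  expand S → do do N
  2  $ N do do   do do end $  match do
  3  $ N do      do end $     match do
  4  $ N         end $        expand N → F end do
  5  $ do end F  end $        expand F → epsilon
  6  $ do end    end $        match end
  7  $ do        $            error: top is terminal do but lookahead is $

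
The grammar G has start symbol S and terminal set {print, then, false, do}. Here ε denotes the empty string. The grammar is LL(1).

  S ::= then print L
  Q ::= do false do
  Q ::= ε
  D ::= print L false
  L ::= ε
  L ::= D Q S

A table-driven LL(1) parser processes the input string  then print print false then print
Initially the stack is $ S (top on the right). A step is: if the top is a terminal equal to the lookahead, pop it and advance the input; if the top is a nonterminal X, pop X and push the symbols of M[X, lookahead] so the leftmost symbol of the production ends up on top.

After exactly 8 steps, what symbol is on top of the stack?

Q

step 1: stack=$ S  input=then print print false then print $  — expand S ::= then print L
step 2: stack=$ L print then  input=then print print false then print $  — match then
step 3: stack=$ L print  input=print print false then print $  — match print
step 4: stack=$ L  input=print false then print $  — expand L ::= D Q S
step 5: stack=$ S Q D  input=print false then print $  — expand D ::= print L false
step 6: stack=$ S Q false L print  input=print false then print $  — match print
step 7: stack=$ S Q false L  input=false then print $  — expand L ::= ε
step 8: stack=$ S Q false  input=false then print $  — match false
Stack after step 8: $ S Q (top = Q).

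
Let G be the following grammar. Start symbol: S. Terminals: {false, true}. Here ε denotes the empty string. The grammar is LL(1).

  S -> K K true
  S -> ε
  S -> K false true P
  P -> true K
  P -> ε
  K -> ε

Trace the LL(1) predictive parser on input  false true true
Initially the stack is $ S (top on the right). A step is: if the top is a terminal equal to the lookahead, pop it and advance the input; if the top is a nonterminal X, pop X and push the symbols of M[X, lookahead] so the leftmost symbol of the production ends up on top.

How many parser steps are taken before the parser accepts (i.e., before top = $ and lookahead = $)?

7

     Stack             Input              Action
  1  $ S               false true true $  expand S -> K false true P
  2  $ P true false K  false true true $  expand K -> ε
  3  $ P true false    false true true $  match false
  4  $ P true          true true $        match true
  5  $ P               true $             expand P -> true K
  6  $ K true          true $             match true
  7  $ K               $                  expand K -> ε
Accept reached after 7 steps.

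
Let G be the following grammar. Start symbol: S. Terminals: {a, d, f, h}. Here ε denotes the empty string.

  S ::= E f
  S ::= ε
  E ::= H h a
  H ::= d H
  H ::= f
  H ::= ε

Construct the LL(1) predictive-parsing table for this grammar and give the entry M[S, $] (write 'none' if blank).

FIRST(H): from H::=d H we get {d}; from H::=f we get {f}; from H::=ε we get {ε}. So FIRST(H) = {ε, d, f}.
FIRST(E): from E::=H h a we get {d, f, h}. So FIRST(E) = {d, f, h}.
FIRST(S): from S::=E f we get {d, f, h}; from S::=ε we get {ε}. So FIRST(S) = {ε, d, f, h}.
FOLLOW(S) includes $ since S is the start symbol.
FOLLOW(S): S appears on no right-hand side. Thus FOLLOW(S) = {$}.
For S ::= E f: FIRST(E f) = {d, f, h}, so it goes in M[S, t] for t ∈ {d, f, h}.
For S ::= ε: FIRST(ε) = {ε}, so it goes in M[S, t] for t ∈ {}; since ε ∈ FIRST, also for every t ∈ FOLLOW(S) = {$}.

S ::= ε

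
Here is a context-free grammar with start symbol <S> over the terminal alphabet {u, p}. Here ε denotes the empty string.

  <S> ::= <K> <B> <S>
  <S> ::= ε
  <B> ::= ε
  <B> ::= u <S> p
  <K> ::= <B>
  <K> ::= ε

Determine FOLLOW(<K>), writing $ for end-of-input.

{$, p, u}

FIRST(<B>) = {ε, u}
FIRST(<K>) = {ε, u}  (via <B>)
FIRST(<S>) = {ε, u}  (via <K> <B> <S>)
FOLLOW(<S>) includes $ since <S> is the start symbol.
FOLLOW(<S>): in <S>::=<K> <B> <S>, the suffix after <S> is empty (adds nothing new); in <B>::=u <S> p, <S> is followed by p with FIRST {p}. Thus FOLLOW(<S>) = {$, p}.
FOLLOW(<K>): in <S>::=<K> <B> <S>, <K> is followed by <B> <S> with FIRST {ε, u}; in <S>::=<K> <B> <S>, the suffix after <K> is nullable, so FOLLOW(<K>) ⊇ FOLLOW(<S>) = {$, p}. Thus FOLLOW(<K>) = {$, p, u}.
FOLLOW(<B>): in <S>::=<K> <B> <S>, <B> is followed by <S> with FIRST {ε, u}; in <S>::=<K> <B> <S>, the suffix after <B> is nullable, so FOLLOW(<B>) ⊇ FOLLOW(<S>) = {$, p}; in <K>::=<B>, the suffix after <B> is empty, so FOLLOW(<B>) ⊇ FOLLOW(<K>) = {$, p, u}. Thus FOLLOW(<B>) = {$, p, u}.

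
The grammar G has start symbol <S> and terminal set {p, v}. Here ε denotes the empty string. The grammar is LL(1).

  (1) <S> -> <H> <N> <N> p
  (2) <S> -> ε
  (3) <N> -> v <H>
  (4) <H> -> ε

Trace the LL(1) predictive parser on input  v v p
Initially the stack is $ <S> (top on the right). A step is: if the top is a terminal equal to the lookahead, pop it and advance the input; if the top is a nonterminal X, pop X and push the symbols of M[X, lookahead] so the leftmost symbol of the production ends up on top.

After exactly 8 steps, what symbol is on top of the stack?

     Stack            Input    Action
  1  $ <S>            v v p $  expand <S> -> <H> <N> <N> p
  2  $ p <N> <N> <H>  v v p $  expand <H> -> ε
  3  $ p <N> <N>      v v p $  expand <N> -> v <H>
  4  $ p <N> <H> v    v v p $  match v
  5  $ p <N> <H>      v p $    expand <H> -> ε
  6  $ p <N>          v p $    expand <N> -> v <H>
  7  $ p <H> v        v p $    match v
  8  $ p <H>          p $      expand <H> -> ε
Stack after step 8: $ p (top = p).

p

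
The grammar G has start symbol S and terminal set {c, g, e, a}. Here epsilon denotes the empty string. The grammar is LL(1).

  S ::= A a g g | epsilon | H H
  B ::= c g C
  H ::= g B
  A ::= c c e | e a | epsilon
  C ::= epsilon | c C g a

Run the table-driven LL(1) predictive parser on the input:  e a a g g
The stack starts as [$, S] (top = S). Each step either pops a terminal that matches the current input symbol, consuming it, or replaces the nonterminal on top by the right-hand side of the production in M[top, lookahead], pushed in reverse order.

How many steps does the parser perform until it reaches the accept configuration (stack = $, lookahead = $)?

7

     Stack        Input        Action
  1  $ S          e a a g g $  expand S ::= A a g g
  2  $ g g a A    e a a g g $  expand A ::= e a
  3  $ g g a a e  e a a g g $  match e
  4  $ g g a a    a a g g $    match a
  5  $ g g a      a g g $      match a
  6  $ g g        g g $        match g
  7  $ g          g $          match g
Accept reached after 7 steps.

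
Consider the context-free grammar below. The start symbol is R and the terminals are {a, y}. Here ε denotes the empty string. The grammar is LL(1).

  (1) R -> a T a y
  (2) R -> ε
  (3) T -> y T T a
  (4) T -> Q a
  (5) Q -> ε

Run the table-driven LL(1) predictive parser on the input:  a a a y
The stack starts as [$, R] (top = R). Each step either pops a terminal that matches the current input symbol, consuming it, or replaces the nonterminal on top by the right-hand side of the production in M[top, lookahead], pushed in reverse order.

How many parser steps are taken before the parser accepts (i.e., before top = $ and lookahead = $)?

step 1: stack=$ R  input=a a a y $  — expand R -> a T a y
step 2: stack=$ y a T a  input=a a a y $  — match a
step 3: stack=$ y a T  input=a a y $  — expand T -> Q a
step 4: stack=$ y a a Q  input=a a y $  — expand Q -> ε
step 5: stack=$ y a a  input=a a y $  — match a
step 6: stack=$ y a  input=a y $  — match a
step 7: stack=$ y  input=y $  — match y
Accept reached after 7 steps.

7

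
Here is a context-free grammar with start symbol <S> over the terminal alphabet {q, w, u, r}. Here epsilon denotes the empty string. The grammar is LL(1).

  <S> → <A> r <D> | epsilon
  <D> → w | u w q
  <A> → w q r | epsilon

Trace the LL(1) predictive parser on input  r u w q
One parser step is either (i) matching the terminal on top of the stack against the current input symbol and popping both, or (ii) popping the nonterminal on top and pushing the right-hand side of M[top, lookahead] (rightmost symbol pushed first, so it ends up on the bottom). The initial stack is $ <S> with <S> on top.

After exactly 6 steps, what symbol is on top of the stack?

step 1: stack=$ <S>  input=r u w q $  — expand <S> → <A> r <D>
step 2: stack=$ <D> r <A>  input=r u w q $  — expand <A> → epsilon
step 3: stack=$ <D> r  input=r u w q $  — match r
step 4: stack=$ <D>  input=u w q $  — expand <D> → u w q
step 5: stack=$ q w u  input=u w q $  — match u
step 6: stack=$ q w  input=w q $  — match w
Stack after step 6: $ q (top = q).

q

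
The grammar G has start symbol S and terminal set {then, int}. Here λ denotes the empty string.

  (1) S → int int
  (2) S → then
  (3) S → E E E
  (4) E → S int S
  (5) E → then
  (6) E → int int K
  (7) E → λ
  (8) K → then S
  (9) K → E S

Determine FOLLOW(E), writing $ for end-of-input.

{$, int, then}

FIRST(S): from S→int int we get {int}; from S→then we get {then}; from S→E E E we get {λ, int, then}. So FIRST(S) = {λ, int, then}.
FIRST(E): from E→S int S we get {int, then}; from E→then we get {then}; from E→int int K we get {int}; from E→λ we get {λ}. So FIRST(E) = {λ, int, then}.
FIRST(K): from K→then S we get {then}; from K→E S we get {λ, int, then}. So FIRST(K) = {λ, int, then}.
FOLLOW(S) includes $ since S is the start symbol.
FOLLOW(S): in E→S int S (occurrence 1), S is followed by int S with FIRST {int}; in E→S int S (occurrence 2), the suffix after S is empty, so FOLLOW(S) ⊇ FOLLOW(E) = {$, int, then}; in K→then S, the suffix after S is empty, so FOLLOW(S) ⊇ FOLLOW(K) = {$, int, then}; in K→E S, the suffix after S is empty, so FOLLOW(S) ⊇ FOLLOW(K) = {$, int, then}. Thus FOLLOW(S) = {$, int, then}.
FOLLOW(E): in S→E E E (occurrence 1), E is followed by E E with FIRST {λ, int, then}; in S→E E E (occurrence 1), the suffix after E is nullable, so FOLLOW(E) ⊇ FOLLOW(S) = {$, int, then}; in S→E E E (occurrence 2), E is followed by E with FIRST {λ, int, then}; in S→E E E (occurrence 2), the suffix after E is nullable, so FOLLOW(E) ⊇ FOLLOW(S) = {$, int, then}; in S→E E E (occurrence 3), the suffix after E is empty, so FOLLOW(E) ⊇ FOLLOW(S) = {$, int, then}; in K→E S, E is followed by S with FIRST {λ, int, then}; in K→E S, the suffix after E is nullable, so FOLLOW(E) ⊇ FOLLOW(K) = {$, int, then}. Thus FOLLOW(E) = {$, int, then}.
FOLLOW(K): in E→int int K, the suffix after K is empty, so FOLLOW(K) ⊇ FOLLOW(E) = {$, int, then}. Thus FOLLOW(K) = {$, int, then}.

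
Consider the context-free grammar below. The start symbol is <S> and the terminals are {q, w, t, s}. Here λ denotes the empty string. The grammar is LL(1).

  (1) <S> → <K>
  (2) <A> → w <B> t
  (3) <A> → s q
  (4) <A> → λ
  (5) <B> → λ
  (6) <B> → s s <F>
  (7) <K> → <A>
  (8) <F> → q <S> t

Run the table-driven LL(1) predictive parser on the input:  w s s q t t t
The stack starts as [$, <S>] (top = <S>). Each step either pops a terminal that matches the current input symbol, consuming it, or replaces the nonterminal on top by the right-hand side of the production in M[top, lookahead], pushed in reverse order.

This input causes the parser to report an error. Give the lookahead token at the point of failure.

t

step 1: stack=$ <S>  input=w s s q t t t $  — expand <S> → <K>
step 2: stack=$ <K>  input=w s s q t t t $  — expand <K> → <A>
step 3: stack=$ <A>  input=w s s q t t t $  — expand <A> → w <B> t
step 4: stack=$ t <B> w  input=w s s q t t t $  — match w
step 5: stack=$ t <B>  input=s s q t t t $  — expand <B> → s s <F>
step 6: stack=$ t <F> s s  input=s s q t t t $  — match s
step 7: stack=$ t <F> s  input=s q t t t $  — match s
step 8: stack=$ t <F>  input=q t t t $  — expand <F> → q <S> t
step 9: stack=$ t t <S> q  input=q t t t $  — match q
step 10: stack=$ t t <S>  input=t t t $  — expand <S> → <K>
step 11: stack=$ t t <K>  input=t t t $  — expand <K> → <A>
step 12: stack=$ t t <A>  input=t t t $  — expand <A> → λ
step 13: stack=$ t t  input=t t t $  — match t
step 14: stack=$ t  input=t t $  — match t
step 15: stack=$  input=t $  — error: stack empty but input remains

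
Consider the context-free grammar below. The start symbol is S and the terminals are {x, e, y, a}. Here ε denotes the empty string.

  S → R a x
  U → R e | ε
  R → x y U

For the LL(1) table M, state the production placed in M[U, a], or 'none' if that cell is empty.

FIRST(R): from R→x y U we get {x}. So FIRST(R) = {x}.
FIRST(S): from S→R a x we get {x}. So FIRST(S) = {x}.
FIRST(U): from U→R e we get {x}; from U→ε we get {ε}. So FIRST(U) = {ε, x}.
FOLLOW(S) includes $ since S is the start symbol.
FOLLOW(R): in S→R a x, R is followed by a x with FIRST {a}; in U→R e, R is followed by e with FIRST {e}. Thus FOLLOW(R) = {a, e}.
FOLLOW(U): in R→x y U, the suffix after U is empty, so FOLLOW(U) ⊇ FOLLOW(R) = {a, e}. Thus FOLLOW(U) = {a, e}.
For U → R e: FIRST(R e) = {x}, so it goes in M[U, t] for t ∈ {x}.
For U → ε: FIRST(ε) = {ε}, so it goes in M[U, t] for t ∈ {}; since ε ∈ FIRST, also for every t ∈ FOLLOW(U) = {a, e}.

U → ε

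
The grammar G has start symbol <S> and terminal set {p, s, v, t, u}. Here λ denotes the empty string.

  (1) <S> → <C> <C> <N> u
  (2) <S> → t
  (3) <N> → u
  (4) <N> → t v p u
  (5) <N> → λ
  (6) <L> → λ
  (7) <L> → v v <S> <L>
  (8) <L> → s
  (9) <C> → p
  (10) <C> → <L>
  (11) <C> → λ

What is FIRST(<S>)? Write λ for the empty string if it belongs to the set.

{p, s, t, u, v}

FIRST(<N>) = {λ, t, u}
FIRST(<L>) = {λ, s, v}
FIRST(<C>) = {λ, p, s, v}  (via <L>)
FIRST(<S>) = {p, s, t, u, v}  (via <C> <C> <N> u)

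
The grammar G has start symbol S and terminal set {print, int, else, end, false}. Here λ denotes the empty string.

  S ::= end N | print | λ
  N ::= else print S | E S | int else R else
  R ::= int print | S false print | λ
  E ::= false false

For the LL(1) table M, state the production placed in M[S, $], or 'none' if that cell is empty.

S ::= λ

FIRST(S): from S::=end N we get {end}; from S::=print we get {print}; from S::=λ we get {λ}. So FIRST(S) = {λ, end, print}.
FIRST(E): from E::=false false we get {false}. So FIRST(E) = {false}.
FIRST(N): from N::=else print S we get {else}; from N::=E S we get {false}; from N::=int else R else we get {int}. So FIRST(N) = {else, false, int}.
FIRST(R): from R::=int print we get {int}; from R::=S false print we get {end, false, print}; from R::=λ we get {λ}. So FIRST(R) = {λ, end, false, int, print}.
FOLLOW(S) includes $ since S is the start symbol.
FOLLOW(S): in N::=else print S, the suffix after S is empty, so FOLLOW(S) ⊇ FOLLOW(N) = {$, false}; in N::=E S, the suffix after S is empty, so FOLLOW(S) ⊇ FOLLOW(N) = {$, false}; in R::=S false print, S is followed by false print with FIRST {false}. Thus FOLLOW(S) = {$, false}.
FOLLOW(N): in S::=end N, the suffix after N is empty, so FOLLOW(N) ⊇ FOLLOW(S) = {$, false}. Thus FOLLOW(N) = {$, false}.
For S ::= end N: FIRST(end N) = {end}, so it goes in M[S, t] for t ∈ {end}.
For S ::= print: FIRST(print) = {print}, so it goes in M[S, t] for t ∈ {print}.
For S ::= λ: FIRST(λ) = {λ}, so it goes in M[S, t] for t ∈ {}; since λ ∈ FIRST, also for every t ∈ FOLLOW(S) = {$, false}.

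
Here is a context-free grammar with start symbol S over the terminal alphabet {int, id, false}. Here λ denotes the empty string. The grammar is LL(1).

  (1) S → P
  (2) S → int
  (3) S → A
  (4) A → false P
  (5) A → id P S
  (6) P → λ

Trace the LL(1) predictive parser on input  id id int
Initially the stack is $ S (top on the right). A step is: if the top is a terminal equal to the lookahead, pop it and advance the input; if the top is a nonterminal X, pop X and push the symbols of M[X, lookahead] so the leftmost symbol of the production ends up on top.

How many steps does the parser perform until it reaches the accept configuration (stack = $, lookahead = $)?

step 1: stack=$ S  input=id id int $  — expand S → A
step 2: stack=$ A  input=id id int $  — expand A → id P S
step 3: stack=$ S P id  input=id id int $  — match id
step 4: stack=$ S P  input=id int $  — expand P → λ
step 5: stack=$ S  input=id int $  — expand S → A
step 6: stack=$ A  input=id int $  — expand A → id P S
step 7: stack=$ S P id  input=id int $  — match id
step 8: stack=$ S P  input=int $  — expand P → λ
step 9: stack=$ S  input=int $  — expand S → int
step 10: stack=$ int  input=int $  — match int
Accept reached after 10 steps.

10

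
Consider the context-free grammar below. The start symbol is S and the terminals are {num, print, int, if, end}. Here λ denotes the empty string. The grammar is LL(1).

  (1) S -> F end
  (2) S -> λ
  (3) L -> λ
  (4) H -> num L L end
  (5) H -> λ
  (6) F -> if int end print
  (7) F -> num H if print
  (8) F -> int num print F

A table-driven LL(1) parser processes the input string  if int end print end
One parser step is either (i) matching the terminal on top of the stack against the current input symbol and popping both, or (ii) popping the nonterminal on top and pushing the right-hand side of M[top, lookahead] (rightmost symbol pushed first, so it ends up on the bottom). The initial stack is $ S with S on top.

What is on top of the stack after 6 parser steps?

end

step 1: stack=$ S  input=if int end print end $  — expand S -> F end
step 2: stack=$ end F  input=if int end print end $  — expand F -> if int end print
step 3: stack=$ end print end int if  input=if int end print end $  — match if
step 4: stack=$ end print end int  input=int end print end $  — match int
step 5: stack=$ end print end  input=end print end $  — match end
step 6: stack=$ end print  input=print end $  — match print
Stack after step 6: $ end (top = end).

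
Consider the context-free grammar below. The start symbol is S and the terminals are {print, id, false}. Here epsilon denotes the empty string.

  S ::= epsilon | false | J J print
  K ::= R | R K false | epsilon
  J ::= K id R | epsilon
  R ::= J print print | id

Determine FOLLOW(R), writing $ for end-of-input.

{false, id, print}

FIRST(S): from S::=epsilon we get {epsilon}; from S::=false we get {false}; from S::=J J print we get {id, print}. So FIRST(S) = {epsilon, false, id, print}.
FIRST(K): from K::=R we get {id, print}; from K::=R K false we get {id, print}; from K::=epsilon we get {epsilon}. So FIRST(K) = {epsilon, id, print}.
FIRST(J): from J::=K id R we get {id, print}; from J::=epsilon we get {epsilon}. So FIRST(J) = {epsilon, id, print}.
FIRST(R): from R::=J print print we get {id, print}; from R::=id we get {id}. So FIRST(R) = {id, print}.
FOLLOW(S) includes $ since S is the start symbol.
FOLLOW(S): S appears on no right-hand side. Thus FOLLOW(S) = {$}.
FOLLOW(K): in K::=R K false, K is followed by false with FIRST {false}; in J::=K id R, K is followed by id R with FIRST {id}. Thus FOLLOW(K) = {false, id}.
FOLLOW(J): in S::=J J print (occurrence 1), J is followed by J print with FIRST {id, print}; in S::=J J print (occurrence 2), J is followed by print with FIRST {print}; in R::=J print print, J is followed by print print with FIRST {print}. Thus FOLLOW(J) = {id, print}.
FOLLOW(R): in K::=R, the suffix after R is empty, so FOLLOW(R) ⊇ FOLLOW(K) = {false, id}; in K::=R K false, R is followed by K false with FIRST {false, id, print}; in J::=K id R, the suffix after R is empty, so FOLLOW(R) ⊇ FOLLOW(J) = {id, print}. Thus FOLLOW(R) = {false, id, print}.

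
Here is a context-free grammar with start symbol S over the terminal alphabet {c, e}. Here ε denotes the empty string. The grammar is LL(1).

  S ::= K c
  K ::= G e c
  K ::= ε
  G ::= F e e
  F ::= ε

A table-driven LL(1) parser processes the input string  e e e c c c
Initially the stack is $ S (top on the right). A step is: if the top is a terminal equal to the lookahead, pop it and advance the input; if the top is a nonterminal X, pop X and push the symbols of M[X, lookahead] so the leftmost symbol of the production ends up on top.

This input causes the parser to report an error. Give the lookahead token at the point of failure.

c

step 1: stack=$ S  input=e e e c c c $  — expand S ::= K c
step 2: stack=$ c K  input=e e e c c c $  — expand K ::= G e c
step 3: stack=$ c c e G  input=e e e c c c $  — expand G ::= F e e
step 4: stack=$ c c e e e F  input=e e e c c c $  — expand F ::= ε
step 5: stack=$ c c e e e  input=e e e c c c $  — match e
step 6: stack=$ c c e e  input=e e c c c $  — match e
step 7: stack=$ c c e  input=e c c c $  — match e
step 8: stack=$ c c  input=c c c $  — match c
step 9: stack=$ c  input=c c $  — match c
step 10: stack=$  input=c $  — error: stack empty but input remains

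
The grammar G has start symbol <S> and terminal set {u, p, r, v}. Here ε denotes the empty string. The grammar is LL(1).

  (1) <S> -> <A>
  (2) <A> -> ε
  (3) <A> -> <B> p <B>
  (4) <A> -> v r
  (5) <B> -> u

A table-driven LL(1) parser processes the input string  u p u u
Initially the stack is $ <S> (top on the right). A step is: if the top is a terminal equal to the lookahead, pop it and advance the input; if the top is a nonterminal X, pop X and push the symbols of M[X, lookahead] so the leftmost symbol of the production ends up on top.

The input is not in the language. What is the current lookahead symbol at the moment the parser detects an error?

u

     Stack        Input      Action
  1  $ <S>        u p u u $  expand <S> -> <A>
  2  $ <A>        u p u u $  expand <A> -> <B> p <B>
  3  $ <B> p <B>  u p u u $  expand <B> -> u
  4  $ <B> p u    u p u u $  match u
  5  $ <B> p      p u u $    match p
  6  $ <B>        u u $      expand <B> -> u
  7  $ u          u u $      match u
  8  $            u $        error: stack empty but input remains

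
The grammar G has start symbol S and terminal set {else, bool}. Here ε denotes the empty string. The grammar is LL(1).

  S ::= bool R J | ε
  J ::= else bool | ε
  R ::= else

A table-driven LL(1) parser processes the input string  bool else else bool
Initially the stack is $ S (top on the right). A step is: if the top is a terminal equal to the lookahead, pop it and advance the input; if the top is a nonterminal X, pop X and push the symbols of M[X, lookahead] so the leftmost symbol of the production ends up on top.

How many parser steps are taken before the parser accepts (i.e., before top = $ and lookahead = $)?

7

step 1: stack=$ S  input=bool else else bool $  — expand S ::= bool R J
step 2: stack=$ J R bool  input=bool else else bool $  — match bool
step 3: stack=$ J R  input=else else bool $  — expand R ::= else
step 4: stack=$ J else  input=else else bool $  — match else
step 5: stack=$ J  input=else bool $  — expand J ::= else bool
step 6: stack=$ bool else  input=else bool $  — match else
step 7: stack=$ bool  input=bool $  — match bool
Accept reached after 7 steps.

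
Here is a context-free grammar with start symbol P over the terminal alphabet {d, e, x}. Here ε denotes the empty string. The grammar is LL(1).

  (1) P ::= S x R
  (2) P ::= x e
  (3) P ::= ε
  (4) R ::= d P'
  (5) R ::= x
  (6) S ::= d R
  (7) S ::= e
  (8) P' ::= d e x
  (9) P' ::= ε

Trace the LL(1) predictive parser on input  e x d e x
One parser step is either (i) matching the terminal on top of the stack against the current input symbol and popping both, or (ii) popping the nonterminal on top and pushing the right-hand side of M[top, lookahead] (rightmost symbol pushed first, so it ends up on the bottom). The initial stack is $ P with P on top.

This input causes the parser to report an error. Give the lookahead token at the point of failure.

step 1: stack=$ P  input=e x d e x $  — expand P ::= S x R
step 2: stack=$ R x S  input=e x d e x $  — expand S ::= e
step 3: stack=$ R x e  input=e x d e x $  — match e
step 4: stack=$ R x  input=x d e x $  — match x
step 5: stack=$ R  input=d e x $  — expand R ::= d P'
step 6: stack=$ P' d  input=d e x $  — match d
step 7: stack=$ P'  input=e x $  — error: M[P', e] is empty

e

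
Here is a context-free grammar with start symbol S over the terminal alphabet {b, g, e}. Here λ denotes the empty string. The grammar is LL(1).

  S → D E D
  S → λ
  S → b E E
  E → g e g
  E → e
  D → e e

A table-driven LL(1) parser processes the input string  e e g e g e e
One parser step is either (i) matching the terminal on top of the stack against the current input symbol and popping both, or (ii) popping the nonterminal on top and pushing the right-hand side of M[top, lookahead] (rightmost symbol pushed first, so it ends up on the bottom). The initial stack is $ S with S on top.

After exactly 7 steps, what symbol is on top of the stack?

g

     Stack      Input            Action
  1  $ S        e e g e g e e $  expand S → D E D
  2  $ D E D    e e g e g e e $  expand D → e e
  3  $ D E e e  e e g e g e e $  match e
  4  $ D E e    e g e g e e $    match e
  5  $ D E      g e g e e $      expand E → g e g
  6  $ D g e g  g e g e e $      match g
  7  $ D g e    e g e e $        match e
Stack after step 7: $ D g (top = g).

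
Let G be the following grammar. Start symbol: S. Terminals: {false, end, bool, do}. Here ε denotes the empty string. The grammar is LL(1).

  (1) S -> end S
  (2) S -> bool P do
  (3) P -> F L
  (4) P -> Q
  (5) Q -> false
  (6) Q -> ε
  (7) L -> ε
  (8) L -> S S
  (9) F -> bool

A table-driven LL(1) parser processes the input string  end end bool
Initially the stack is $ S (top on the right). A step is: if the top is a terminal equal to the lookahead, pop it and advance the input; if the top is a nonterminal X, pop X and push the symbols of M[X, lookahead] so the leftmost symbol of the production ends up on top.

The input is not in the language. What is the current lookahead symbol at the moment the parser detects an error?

$

step 1: stack=$ S  input=end end bool $  — expand S -> end S
step 2: stack=$ S end  input=end end bool $  — match end
step 3: stack=$ S  input=end bool $  — expand S -> end S
step 4: stack=$ S end  input=end bool $  — match end
step 5: stack=$ S  input=bool $  — expand S -> bool P do
step 6: stack=$ do P bool  input=bool $  — match bool
step 7: stack=$ do P  input=$  — error: M[P, $] is empty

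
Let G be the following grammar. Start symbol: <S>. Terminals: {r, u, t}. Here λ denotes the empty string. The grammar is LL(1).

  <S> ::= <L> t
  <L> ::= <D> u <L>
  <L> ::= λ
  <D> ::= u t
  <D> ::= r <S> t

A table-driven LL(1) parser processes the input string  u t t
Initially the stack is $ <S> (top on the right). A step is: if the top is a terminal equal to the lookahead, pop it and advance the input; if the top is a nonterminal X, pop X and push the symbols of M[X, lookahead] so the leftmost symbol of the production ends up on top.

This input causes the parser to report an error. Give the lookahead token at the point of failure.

step 1: stack=$ <S>  input=u t t $  — expand <S> ::= <L> t
step 2: stack=$ t <L>  input=u t t $  — expand <L> ::= <D> u <L>
step 3: stack=$ t <L> u <D>  input=u t t $  — expand <D> ::= u t
step 4: stack=$ t <L> u t u  input=u t t $  — match u
step 5: stack=$ t <L> u t  input=t t $  — match t
step 6: stack=$ t <L> u  input=t $  — error: top is terminal u but lookahead is t

t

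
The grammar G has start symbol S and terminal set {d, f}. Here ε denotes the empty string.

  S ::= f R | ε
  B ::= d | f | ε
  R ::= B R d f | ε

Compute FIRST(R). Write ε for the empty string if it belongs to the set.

{ε, d, f}

FIRST(S) = {ε, f}
FIRST(B) = {ε, d, f}
FIRST(R) = {ε, d, f}  (via B R d f)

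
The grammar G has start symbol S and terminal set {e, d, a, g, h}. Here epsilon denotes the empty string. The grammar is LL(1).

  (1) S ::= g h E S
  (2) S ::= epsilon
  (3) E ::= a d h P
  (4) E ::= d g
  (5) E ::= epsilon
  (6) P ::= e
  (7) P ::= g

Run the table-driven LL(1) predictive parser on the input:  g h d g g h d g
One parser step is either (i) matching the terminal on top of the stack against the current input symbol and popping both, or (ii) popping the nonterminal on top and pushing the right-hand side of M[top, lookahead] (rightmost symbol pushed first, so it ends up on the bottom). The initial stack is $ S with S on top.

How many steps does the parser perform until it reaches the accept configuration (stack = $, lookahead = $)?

      Stack      Input              Action
   1  $ S        g h d g g h d g $  expand S ::= g h E S
   2  $ S E h g  g h d g g h d g $  match g
   3  $ S E h    h d g g h d g $    match h
   4  $ S E      d g g h d g $      expand E ::= d g
   5  $ S g d    d g g h d g $      match d
   6  $ S g      g g h d g $        match g
   7  $ S        g h d g $          expand S ::= g h E S
   8  $ S E h g  g h d g $          match g
   9  $ S E h    h d g $            match h
  10  $ S E      d g $              expand E ::= d g
  11  $ S g d    d g $              match d
  12  $ S g      g $                match g
  13  $ S        $                  expand S ::= epsilon
Accept reached after 13 steps.

13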